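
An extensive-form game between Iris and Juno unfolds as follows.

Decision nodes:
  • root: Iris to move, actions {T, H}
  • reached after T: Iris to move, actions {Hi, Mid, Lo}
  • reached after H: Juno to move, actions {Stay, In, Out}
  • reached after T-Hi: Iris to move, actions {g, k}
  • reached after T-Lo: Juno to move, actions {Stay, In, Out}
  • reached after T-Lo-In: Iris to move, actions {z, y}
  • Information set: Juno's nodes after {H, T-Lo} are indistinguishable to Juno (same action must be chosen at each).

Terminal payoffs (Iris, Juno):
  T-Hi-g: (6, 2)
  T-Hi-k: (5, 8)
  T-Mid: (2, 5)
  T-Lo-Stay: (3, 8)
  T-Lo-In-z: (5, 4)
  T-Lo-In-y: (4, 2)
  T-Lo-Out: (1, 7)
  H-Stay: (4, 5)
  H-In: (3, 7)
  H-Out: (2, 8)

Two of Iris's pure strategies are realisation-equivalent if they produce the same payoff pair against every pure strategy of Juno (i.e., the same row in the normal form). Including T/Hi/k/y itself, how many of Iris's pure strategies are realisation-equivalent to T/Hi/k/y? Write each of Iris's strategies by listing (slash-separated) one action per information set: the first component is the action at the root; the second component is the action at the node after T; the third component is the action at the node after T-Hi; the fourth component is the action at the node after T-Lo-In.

2

Row for T/Hi/k/y (columns Stay, In, Out): (5,8) (5,8) (5,8).
Under T/Hi/k/y, Iris's choice at the node after T-Lo-In can never be reached regardless of what Juno does, so varying those choices leaves every outcome unchanged.
Holding the reachable choices fixed and varying the unreachable one freely already gives 2 equivalent strategies.
No other strategy reproduces this row, so those 2 are the full class: T/Hi/k/z, T/Hi/k/y.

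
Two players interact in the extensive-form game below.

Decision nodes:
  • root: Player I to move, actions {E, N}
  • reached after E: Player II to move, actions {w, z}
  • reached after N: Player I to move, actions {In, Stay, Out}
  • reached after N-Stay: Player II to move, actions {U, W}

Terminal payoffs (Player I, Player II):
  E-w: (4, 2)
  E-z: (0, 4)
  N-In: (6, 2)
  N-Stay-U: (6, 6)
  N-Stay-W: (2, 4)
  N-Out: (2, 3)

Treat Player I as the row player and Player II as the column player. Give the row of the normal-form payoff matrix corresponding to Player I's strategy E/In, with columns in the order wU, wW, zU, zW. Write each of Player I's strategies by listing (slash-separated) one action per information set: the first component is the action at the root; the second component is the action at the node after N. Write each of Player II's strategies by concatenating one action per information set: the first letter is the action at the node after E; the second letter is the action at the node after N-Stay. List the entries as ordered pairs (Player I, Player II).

(4,2) (4,2) (0,4) (0,4)

vs wU: Player I plays E → Player II plays w at [E] → (4, 2)
vs wW: Player I plays E → Player II plays w at [E] → (4, 2)
vs zU: Player I plays E → Player II plays z at [E] → (0, 4)
vs zW: Player I plays E → Player II plays z at [E] → (0, 4)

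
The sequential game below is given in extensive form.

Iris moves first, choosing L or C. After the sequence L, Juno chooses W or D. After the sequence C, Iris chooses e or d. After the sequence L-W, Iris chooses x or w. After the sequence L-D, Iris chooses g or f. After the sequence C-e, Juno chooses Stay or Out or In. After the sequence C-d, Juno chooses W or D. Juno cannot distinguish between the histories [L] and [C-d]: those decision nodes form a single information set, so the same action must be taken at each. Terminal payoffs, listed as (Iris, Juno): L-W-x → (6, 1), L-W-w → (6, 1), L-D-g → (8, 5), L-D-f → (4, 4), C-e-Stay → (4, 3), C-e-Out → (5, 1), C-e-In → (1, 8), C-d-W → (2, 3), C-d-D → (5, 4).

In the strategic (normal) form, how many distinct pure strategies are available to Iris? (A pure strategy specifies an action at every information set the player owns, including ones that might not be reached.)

16

Iris owns the root with actions {L, C} — two choices.
Iris owns the node after C with actions {e, d} — two choices.
Iris owns the node after L-W with actions {x, w} — two choices.
Iris owns the node after L-D with actions {g, f} — two choices.
A pure strategy fixes one action at each information set independently, so the count is the product 2 × 2 × 2 × 2 = 16.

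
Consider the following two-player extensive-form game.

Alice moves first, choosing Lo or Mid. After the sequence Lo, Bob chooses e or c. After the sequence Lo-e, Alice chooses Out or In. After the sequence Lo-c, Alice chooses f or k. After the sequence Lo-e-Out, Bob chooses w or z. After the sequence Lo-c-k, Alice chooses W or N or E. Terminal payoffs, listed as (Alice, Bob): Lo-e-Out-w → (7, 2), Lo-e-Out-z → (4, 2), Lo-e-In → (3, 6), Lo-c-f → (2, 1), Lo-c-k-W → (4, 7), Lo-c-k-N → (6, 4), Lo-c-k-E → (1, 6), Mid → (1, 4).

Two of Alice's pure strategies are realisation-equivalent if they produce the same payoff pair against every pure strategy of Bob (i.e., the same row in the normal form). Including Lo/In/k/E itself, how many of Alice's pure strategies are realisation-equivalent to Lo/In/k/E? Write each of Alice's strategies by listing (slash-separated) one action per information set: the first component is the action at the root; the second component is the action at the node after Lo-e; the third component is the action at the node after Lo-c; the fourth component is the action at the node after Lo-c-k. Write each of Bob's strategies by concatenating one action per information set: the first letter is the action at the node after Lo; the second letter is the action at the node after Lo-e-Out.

1

Row for Lo/In/k/E (columns ew, ez, cw, cz): (3,6) (3,6) (1,6) (1,6).
Every one of Alice's information sets is on the play path for some reply by Bob when Alice follows Lo/In/k/E.
Changing the action at any of them therefore changes at least one column, so only Lo/In/k/E itself gives this row.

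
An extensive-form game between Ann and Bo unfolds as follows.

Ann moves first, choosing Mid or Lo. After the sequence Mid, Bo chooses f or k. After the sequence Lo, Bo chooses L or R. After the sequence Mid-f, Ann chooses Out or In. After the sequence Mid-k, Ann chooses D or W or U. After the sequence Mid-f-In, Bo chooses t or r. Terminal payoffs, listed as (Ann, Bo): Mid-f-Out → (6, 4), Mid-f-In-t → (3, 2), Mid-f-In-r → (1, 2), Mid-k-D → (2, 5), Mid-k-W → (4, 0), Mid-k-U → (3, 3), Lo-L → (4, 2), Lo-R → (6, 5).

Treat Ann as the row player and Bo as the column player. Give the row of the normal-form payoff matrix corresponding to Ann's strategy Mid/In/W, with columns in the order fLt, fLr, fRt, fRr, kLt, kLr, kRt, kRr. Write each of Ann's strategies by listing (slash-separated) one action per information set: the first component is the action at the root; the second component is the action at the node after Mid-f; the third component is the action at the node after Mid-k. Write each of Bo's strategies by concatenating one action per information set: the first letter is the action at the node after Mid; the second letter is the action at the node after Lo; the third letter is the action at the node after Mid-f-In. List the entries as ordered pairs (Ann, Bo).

(3,2) (1,2) (3,2) (1,2) (4,0) (4,0) (4,0) (4,0)

vs fLt: Ann plays Mid → Bo plays f at [Mid] → Ann plays In at [Mid-f] → Bo plays t at [Mid-f-In] → (3, 2)
vs fLr: Ann plays Mid → Bo plays f at [Mid] → Ann plays In at [Mid-f] → Bo plays r at [Mid-f-In] → (1, 2)
vs fRt: Ann plays Mid → Bo plays f at [Mid] → Ann plays In at [Mid-f] → Bo plays t at [Mid-f-In] → (3, 2)
vs fRr: Ann plays Mid → Bo plays f at [Mid] → Ann plays In at [Mid-f] → Bo plays r at [Mid-f-In] → (1, 2)
vs kLt: Ann plays Mid → Bo plays k at [Mid] → Ann plays W at [Mid-k] → (4, 0)
vs kLr: Ann plays Mid → Bo plays k at [Mid] → Ann plays W at [Mid-k] → (4, 0)
vs kRt: Ann plays Mid → Bo plays k at [Mid] → Ann plays W at [Mid-k] → (4, 0)
vs kRr: Ann plays Mid → Bo plays k at [Mid] → Ann plays W at [Mid-k] → (4, 0)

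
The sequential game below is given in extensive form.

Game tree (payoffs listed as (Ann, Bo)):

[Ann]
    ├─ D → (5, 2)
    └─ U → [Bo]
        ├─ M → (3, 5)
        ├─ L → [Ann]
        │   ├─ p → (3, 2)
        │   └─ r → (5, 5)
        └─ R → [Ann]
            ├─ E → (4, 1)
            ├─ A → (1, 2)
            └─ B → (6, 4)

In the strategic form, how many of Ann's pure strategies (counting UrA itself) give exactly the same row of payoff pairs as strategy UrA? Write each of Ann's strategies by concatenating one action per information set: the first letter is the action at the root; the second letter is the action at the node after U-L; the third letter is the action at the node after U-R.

1

Row for UrA (columns M, L, R): (3,5) (5,5) (1,2).
Every one of Ann's information sets is on the play path for some reply by Bo when Ann follows UrA.
Changing the action at any of them therefore changes at least one column, so only UrA itself gives this row.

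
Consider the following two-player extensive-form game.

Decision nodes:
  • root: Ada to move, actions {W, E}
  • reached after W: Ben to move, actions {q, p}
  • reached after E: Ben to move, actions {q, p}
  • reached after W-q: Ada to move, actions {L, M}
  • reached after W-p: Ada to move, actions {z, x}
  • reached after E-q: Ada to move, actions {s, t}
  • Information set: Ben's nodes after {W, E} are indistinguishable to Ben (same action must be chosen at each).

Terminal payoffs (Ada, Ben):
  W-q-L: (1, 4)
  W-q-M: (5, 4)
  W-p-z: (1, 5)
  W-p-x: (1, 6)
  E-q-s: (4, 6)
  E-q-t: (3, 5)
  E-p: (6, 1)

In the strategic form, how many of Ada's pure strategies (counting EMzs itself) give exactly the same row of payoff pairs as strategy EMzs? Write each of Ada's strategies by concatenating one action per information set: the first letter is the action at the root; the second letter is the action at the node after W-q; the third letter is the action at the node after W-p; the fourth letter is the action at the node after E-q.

4

Row for EMzs (columns q, p): (4,6) (6,1).
Under EMzs, Ada's choice at the node after W-q and at the node after W-p can never be reached regardless of what Ben does, so varying those choices leaves every outcome unchanged.
Holding the reachable choices fixed and varying the unreachable ones freely already gives 2 × 2 = 4 equivalent strategies.
No other strategy reproduces this row, so those 4 are the full class: ELzs, ELxs, EMzs, EMxs.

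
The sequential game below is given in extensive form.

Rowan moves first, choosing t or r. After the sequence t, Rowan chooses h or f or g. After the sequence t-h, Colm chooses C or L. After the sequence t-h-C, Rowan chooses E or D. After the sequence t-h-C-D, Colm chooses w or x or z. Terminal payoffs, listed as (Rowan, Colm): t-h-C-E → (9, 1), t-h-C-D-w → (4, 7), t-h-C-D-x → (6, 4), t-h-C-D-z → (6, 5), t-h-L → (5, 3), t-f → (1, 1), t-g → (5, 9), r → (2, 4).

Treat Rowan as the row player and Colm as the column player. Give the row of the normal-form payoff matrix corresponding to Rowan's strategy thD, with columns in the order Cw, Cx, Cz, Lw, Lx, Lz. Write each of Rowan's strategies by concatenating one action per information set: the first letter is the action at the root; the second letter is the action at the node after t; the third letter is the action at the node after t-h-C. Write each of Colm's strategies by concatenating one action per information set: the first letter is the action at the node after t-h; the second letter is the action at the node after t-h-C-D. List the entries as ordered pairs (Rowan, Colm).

(4,7) (6,4) (6,5) (5,3) (5,3) (5,3)

vs Cw: Rowan plays t → Rowan plays h at [t] → Colm plays C at [t-h] → Rowan plays D at [t-h-C] → Colm plays w at [t-h-C-D] → (4, 7)
vs Cx: Rowan plays t → Rowan plays h at [t] → Colm plays C at [t-h] → Rowan plays D at [t-h-C] → Colm plays x at [t-h-C-D] → (6, 4)
vs Cz: Rowan plays t → Rowan plays h at [t] → Colm plays C at [t-h] → Rowan plays D at [t-h-C] → Colm plays z at [t-h-C-D] → (6, 5)
vs Lw: Rowan plays t → Rowan plays h at [t] → Colm plays L at [t-h] → (5, 3)
vs Lx: Rowan plays t → Rowan plays h at [t] → Colm plays L at [t-h] → (5, 3)
vs Lz: Rowan plays t → Rowan plays h at [t] → Colm plays L at [t-h] → (5, 3)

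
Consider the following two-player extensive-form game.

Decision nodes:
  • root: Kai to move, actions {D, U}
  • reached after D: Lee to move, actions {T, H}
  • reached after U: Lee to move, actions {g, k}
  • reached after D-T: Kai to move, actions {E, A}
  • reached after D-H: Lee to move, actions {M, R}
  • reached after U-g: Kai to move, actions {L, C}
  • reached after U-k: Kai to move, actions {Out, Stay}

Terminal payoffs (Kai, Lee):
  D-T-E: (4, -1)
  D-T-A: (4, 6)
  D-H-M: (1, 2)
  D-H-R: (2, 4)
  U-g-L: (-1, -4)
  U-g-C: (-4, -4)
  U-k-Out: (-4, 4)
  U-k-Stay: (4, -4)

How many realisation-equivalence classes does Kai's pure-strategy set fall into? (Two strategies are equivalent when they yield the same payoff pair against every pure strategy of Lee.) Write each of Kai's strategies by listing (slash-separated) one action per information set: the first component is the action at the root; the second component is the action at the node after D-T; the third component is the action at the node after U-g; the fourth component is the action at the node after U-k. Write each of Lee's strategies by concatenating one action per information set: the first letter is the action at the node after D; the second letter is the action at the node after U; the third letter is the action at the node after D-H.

6

Kai has 16 pure strategies: D/E/L/Out, D/E/L/Stay, D/E/C/Out, D/E/C/Stay, D/A/L/Out, D/A/L/Stay, D/A/C/Out, D/A/C/Stay, U/E/L/Out, U/E/L/Stay, U/E/C/Out, U/E/C/Stay, U/A/L/Out, U/A/L/Stay, U/A/C/Out, U/A/C/Stay. Columns: TgM, TgR, TkM, TkR, HgM, HgR, HkM, HkR.
{D/E/L/Out, D/E/L/Stay, D/E/C/Out, D/E/C/Stay} → row (4,-1) (4,-1) (4,-1) (4,-1) (1,2) (2,4) (1,2) (2,4)
{D/A/L/Out, D/A/L/Stay, D/A/C/Out, D/A/C/Stay} → row (4,6) (4,6) (4,6) (4,6) (1,2) (2,4) (1,2) (2,4)
{U/E/L/Out, U/A/L/Out} → row (-1,-4) (-1,-4) (-4,4) (-4,4) (-1,-4) (-1,-4) (-4,4) (-4,4)
{U/E/L/Stay, U/A/L/Stay} → row (-1,-4) (-1,-4) (4,-4) (4,-4) (-1,-4) (-1,-4) (4,-4) (4,-4)
{U/E/C/Out, U/A/C/Out} → row (-4,-4) (-4,-4) (-4,4) (-4,4) (-4,-4) (-4,-4) (-4,4) (-4,4)
{U/E/C/Stay, U/A/C/Stay} → row (-4,-4) (-4,-4) (4,-4) (4,-4) (-4,-4) (-4,-4) (4,-4) (4,-4)
That's 6 distinct rows out of 16 strategies.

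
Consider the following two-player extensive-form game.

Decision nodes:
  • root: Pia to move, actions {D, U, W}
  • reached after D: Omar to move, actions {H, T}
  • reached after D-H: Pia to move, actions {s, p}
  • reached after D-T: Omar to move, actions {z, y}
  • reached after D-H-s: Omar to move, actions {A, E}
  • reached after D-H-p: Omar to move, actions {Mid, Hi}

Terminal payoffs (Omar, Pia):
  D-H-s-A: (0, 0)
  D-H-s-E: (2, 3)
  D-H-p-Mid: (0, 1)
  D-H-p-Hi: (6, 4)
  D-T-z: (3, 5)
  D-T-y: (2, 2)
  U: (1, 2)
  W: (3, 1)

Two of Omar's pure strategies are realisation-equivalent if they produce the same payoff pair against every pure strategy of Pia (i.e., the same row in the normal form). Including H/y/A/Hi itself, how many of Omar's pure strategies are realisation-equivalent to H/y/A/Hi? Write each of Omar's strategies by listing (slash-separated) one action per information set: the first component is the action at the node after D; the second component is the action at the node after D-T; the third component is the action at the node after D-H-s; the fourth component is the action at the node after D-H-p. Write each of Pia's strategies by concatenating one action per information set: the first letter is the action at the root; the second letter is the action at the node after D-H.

Row for H/y/A/Hi (columns Ds, Dp, Us, Up, Ws, Wp): (0,0) (6,4) (1,2) (1,2) (3,1) (3,1).
Under H/y/A/Hi, Omar's choice at the node after D-T can never be reached regardless of what Pia does, so varying those choices leaves every outcome unchanged.
Holding the reachable choices fixed and varying the unreachable one freely already gives 2 equivalent strategies.
No other strategy reproduces this row, so those 2 are the full class: H/z/A/Hi, H/y/A/Hi.

2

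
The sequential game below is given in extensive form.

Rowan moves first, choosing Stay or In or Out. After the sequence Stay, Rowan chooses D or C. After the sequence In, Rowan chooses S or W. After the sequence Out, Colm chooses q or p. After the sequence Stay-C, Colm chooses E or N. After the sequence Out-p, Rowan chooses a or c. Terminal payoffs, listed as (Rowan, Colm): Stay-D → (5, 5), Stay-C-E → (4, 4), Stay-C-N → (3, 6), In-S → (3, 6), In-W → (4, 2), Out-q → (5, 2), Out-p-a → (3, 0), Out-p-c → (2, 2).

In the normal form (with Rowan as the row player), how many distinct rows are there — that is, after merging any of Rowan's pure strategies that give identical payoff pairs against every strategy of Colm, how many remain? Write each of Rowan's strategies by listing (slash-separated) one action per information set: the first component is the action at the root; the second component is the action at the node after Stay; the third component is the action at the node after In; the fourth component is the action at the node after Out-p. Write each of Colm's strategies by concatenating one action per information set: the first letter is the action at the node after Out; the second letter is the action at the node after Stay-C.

Rowan has 24 pure strategies: Stay/D/S/a, Stay/D/S/c, Stay/D/W/a, Stay/D/W/c, Stay/C/S/a, Stay/C/S/c, Stay/C/W/a, Stay/C/W/c, In/D/S/a, In/D/S/c, In/D/W/a, In/D/W/c, In/C/S/a, In/C/S/c, In/C/W/a, In/C/W/c, Out/D/S/a, Out/D/S/c, Out/D/W/a, Out/D/W/c, Out/C/S/a, Out/C/S/c, Out/C/W/a, Out/C/W/c. Columns: qE, qN, pE, pN.
{Stay/D/S/a, Stay/D/S/c, Stay/D/W/a, Stay/D/W/c} → row (5,5) (5,5) (5,5) (5,5)
{Stay/C/S/a, Stay/C/S/c, Stay/C/W/a, Stay/C/W/c} → row (4,4) (3,6) (4,4) (3,6)
{In/D/S/a, In/D/S/c, In/C/S/a, In/C/S/c} → row (3,6) (3,6) (3,6) (3,6)
{In/D/W/a, In/D/W/c, In/C/W/a, In/C/W/c} → row (4,2) (4,2) (4,2) (4,2)
{Out/D/S/a, Out/D/W/a, Out/C/S/a, Out/C/W/a} → row (5,2) (5,2) (3,0) (3,0)
{Out/D/S/c, Out/D/W/c, Out/C/S/c, Out/C/W/c} → row (5,2) (5,2) (2,2) (2,2)
That's 6 distinct rows out of 24 strategies.

6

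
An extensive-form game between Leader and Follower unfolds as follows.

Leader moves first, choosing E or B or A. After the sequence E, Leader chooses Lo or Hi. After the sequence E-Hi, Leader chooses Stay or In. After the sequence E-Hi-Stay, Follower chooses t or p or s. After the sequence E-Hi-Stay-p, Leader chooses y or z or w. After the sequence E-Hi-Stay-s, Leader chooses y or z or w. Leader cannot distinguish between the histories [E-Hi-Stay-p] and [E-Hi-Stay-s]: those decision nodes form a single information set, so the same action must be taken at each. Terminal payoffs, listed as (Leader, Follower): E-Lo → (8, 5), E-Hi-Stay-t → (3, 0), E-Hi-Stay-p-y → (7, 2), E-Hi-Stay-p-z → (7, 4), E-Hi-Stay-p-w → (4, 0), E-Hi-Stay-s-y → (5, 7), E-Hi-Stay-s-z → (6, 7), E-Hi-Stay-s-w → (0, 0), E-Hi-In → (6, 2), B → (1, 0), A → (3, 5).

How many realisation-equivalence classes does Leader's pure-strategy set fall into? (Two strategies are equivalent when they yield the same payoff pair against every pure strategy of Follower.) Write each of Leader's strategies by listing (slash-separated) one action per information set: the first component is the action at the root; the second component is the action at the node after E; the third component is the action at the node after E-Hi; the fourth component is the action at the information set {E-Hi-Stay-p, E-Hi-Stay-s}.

7

Leader has 36 pure strategies: E/Lo/Stay/y, E/Lo/Stay/z, E/Lo/Stay/w, E/Lo/In/y, E/Lo/In/z, E/Lo/In/w, E/Hi/Stay/y, E/Hi/Stay/z, E/Hi/Stay/w, E/Hi/In/y, E/Hi/In/z, E/Hi/In/w, B/Lo/Stay/y, B/Lo/Stay/z, B/Lo/Stay/w, B/Lo/In/y, B/Lo/In/z, B/Lo/In/w, B/Hi/Stay/y, B/Hi/Stay/z, B/Hi/Stay/w, B/Hi/In/y, B/Hi/In/z, B/Hi/In/w, A/Lo/Stay/y, A/Lo/Stay/z, A/Lo/Stay/w, A/Lo/In/y, A/Lo/In/z, A/Lo/In/w, A/Hi/Stay/y, A/Hi/Stay/z, A/Hi/Stay/w, A/Hi/In/y, A/Hi/In/z, A/Hi/In/w. Columns: t, p, s.
{E/Lo/Stay/y, E/Lo/Stay/z, E/Lo/Stay/w, E/Lo/In/y, E/Lo/In/z, E/Lo/In/w} → row (8,5) (8,5) (8,5)
{E/Hi/Stay/y} → row (3,0) (7,2) (5,7)
{E/Hi/Stay/z} → row (3,0) (7,4) (6,7)
{E/Hi/Stay/w} → row (3,0) (4,0) (0,0)
{E/Hi/In/y, E/Hi/In/z, E/Hi/In/w} → row (6,2) (6,2) (6,2)
{B/Lo/Stay/y, B/Lo/Stay/z, B/Lo/Stay/w, B/Lo/In/y, B/Lo/In/z, B/Lo/In/w, B/Hi/Stay/y, B/Hi/Stay/z, B/Hi/Stay/w, B/Hi/In/y, B/Hi/In/z, B/Hi/In/w} → row (1,0) (1,0) (1,0)
{A/Lo/Stay/y, A/Lo/Stay/z, A/Lo/Stay/w, A/Lo/In/y, A/Lo/In/z, A/Lo/In/w, A/Hi/Stay/y, A/Hi/Stay/z, A/Hi/Stay/w, A/Hi/In/y, A/Hi/In/z, A/Hi/In/w} → row (3,5) (3,5) (3,5)
That's 7 distinct rows out of 36 strategies.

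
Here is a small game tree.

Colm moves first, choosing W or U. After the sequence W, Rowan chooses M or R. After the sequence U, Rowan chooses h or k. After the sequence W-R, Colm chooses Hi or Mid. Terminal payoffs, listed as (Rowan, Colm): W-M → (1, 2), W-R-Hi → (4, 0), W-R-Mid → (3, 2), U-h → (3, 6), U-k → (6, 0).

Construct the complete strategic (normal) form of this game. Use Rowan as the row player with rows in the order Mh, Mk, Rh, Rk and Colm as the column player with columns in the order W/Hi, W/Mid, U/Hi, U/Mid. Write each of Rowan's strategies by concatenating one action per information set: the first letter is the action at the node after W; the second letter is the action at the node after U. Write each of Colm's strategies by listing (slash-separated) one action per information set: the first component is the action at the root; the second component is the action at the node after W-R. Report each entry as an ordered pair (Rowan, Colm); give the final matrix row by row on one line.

         W/Hi    W/Mid     U/Hi    U/Mid
  Mh    (1,2)    (1,2)    (3,6)    (3,6)
  Mk    (1,2)    (1,2)    (6,0)    (6,0)
  Rh    (4,0)    (3,2)    (3,6)    (3,6)
  Rk    (4,0)    (3,2)    (6,0)    (6,0)

Mh: (1,2) (1,2) (3,6) (3,6) | Mk: (1,2) (1,2) (6,0) (6,0) | Rh: (4,0) (3,2) (3,6) (3,6) | Rk: (4,0) (3,2) (6,0) (6,0)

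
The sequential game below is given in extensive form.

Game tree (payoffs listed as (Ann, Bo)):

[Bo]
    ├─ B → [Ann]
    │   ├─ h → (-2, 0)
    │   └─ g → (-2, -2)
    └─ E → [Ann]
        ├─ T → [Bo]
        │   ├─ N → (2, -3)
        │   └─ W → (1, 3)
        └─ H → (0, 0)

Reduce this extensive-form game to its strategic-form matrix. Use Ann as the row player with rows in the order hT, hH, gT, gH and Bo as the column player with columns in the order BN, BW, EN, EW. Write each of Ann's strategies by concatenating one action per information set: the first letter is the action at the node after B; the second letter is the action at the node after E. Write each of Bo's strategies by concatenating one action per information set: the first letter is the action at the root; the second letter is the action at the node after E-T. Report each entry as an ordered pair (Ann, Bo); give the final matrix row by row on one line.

hT: (-2,0) (-2,0) (2,-3) (1,3) | hH: (-2,0) (-2,0) (0,0) (0,0) | gT: (-2,-2) (-2,-2) (2,-3) (1,3) | gH: (-2,-2) (-2,-2) (0,0) (0,0)

           BN       BW       EN       EW
  hT   (-2,0)   (-2,0)   (2,-3)    (1,3)
  hH   (-2,0)   (-2,0)    (0,0)    (0,0)
  gT  (-2,-2)  (-2,-2)   (2,-3)    (1,3)
  gH  (-2,-2)  (-2,-2)    (0,0)    (0,0)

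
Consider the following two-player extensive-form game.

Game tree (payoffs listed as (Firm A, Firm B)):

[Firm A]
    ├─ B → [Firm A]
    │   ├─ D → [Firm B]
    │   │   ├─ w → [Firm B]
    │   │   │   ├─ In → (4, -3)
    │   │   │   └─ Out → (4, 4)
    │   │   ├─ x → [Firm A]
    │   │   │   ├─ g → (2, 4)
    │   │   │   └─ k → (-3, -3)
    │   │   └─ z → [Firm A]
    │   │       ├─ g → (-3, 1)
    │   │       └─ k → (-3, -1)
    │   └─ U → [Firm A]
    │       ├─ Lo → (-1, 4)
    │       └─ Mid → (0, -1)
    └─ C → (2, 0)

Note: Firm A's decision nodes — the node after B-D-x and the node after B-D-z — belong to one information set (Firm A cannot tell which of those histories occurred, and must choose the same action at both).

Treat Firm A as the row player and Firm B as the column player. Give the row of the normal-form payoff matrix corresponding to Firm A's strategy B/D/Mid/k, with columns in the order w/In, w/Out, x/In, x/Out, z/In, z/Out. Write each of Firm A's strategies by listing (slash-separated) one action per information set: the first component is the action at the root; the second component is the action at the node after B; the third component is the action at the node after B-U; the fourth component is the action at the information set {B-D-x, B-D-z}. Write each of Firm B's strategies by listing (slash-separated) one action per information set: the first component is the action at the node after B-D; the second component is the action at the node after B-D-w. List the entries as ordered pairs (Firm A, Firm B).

(4,-3) (4,4) (-3,-3) (-3,-3) (-3,-1) (-3,-1)

vs w/In: Firm A plays B → Firm A plays D at [B] → Firm B plays w at [B-D] → Firm B plays In at [B-D-w] → (4, -3)
vs w/Out: Firm A plays B → Firm A plays D at [B] → Firm B plays w at [B-D] → Firm B plays Out at [B-D-w] → (4, 4)
vs x/In: Firm A plays B → Firm A plays D at [B] → Firm B plays x at [B-D] → Firm A plays k at [B-D-x] → (-3, -3)
vs x/Out: Firm A plays B → Firm A plays D at [B] → Firm B plays x at [B-D] → Firm A plays k at [B-D-x] → (-3, -3)
vs z/In: Firm A plays B → Firm A plays D at [B] → Firm B plays z at [B-D] → Firm A plays k at [B-D-z] → (-3, -1)
vs z/Out: Firm A plays B → Firm A plays D at [B] → Firm B plays z at [B-D] → Firm A plays k at [B-D-z] → (-3, -1)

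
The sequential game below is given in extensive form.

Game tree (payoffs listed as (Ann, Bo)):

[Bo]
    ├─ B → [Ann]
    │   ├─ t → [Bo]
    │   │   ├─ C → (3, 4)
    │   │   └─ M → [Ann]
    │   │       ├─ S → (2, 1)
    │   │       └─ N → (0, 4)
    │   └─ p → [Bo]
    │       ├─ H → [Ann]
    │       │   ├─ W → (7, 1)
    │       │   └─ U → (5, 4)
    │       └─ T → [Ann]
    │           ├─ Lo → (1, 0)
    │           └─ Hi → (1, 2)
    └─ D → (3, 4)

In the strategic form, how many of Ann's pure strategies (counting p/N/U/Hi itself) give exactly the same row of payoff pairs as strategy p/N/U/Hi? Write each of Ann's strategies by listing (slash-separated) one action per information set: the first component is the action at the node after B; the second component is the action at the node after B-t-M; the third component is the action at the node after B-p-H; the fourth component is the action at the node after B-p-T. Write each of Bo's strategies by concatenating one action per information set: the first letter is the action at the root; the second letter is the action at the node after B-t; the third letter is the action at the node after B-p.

2

Row for p/N/U/Hi (columns BCH, BCT, BMH, BMT, DCH, DCT, DMH, DMT): (5,4) (1,2) (5,4) (1,2) (3,4) (3,4) (3,4) (3,4).
Under p/N/U/Hi, Ann's choice at the node after B-t-M can never be reached regardless of what Bo does, so varying those choices leaves every outcome unchanged.
Holding the reachable choices fixed and varying the unreachable one freely already gives 2 equivalent strategies.
No other strategy reproduces this row, so those 2 are the full class: p/S/U/Hi, p/N/U/Hi.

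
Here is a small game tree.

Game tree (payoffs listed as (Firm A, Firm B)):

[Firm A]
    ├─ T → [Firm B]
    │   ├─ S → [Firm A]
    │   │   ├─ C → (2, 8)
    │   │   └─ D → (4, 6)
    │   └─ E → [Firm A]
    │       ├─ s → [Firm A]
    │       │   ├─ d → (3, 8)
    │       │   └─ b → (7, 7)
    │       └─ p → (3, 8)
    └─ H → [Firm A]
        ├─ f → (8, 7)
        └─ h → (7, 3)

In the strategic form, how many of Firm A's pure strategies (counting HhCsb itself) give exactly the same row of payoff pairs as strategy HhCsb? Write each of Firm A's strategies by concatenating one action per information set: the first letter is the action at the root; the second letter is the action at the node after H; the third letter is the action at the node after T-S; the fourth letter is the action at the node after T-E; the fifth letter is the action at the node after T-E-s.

Row for HhCsb (columns S, E): (7,3) (7,3).
Under HhCsb, Firm A's choice at the node after T-S and at the node after T-E and at the node after T-E-s can never be reached regardless of what Firm B does, so varying those choices leaves every outcome unchanged.
Holding the reachable choices fixed and varying the unreachable ones freely already gives 2 × 2 × 2 = 8 equivalent strategies.
No other strategy reproduces this row, so those 8 are the full class: HhCsd, HhCsb, HhCpd, HhCpb, HhDsd, HhDsb, HhDpd, HhDpb.

8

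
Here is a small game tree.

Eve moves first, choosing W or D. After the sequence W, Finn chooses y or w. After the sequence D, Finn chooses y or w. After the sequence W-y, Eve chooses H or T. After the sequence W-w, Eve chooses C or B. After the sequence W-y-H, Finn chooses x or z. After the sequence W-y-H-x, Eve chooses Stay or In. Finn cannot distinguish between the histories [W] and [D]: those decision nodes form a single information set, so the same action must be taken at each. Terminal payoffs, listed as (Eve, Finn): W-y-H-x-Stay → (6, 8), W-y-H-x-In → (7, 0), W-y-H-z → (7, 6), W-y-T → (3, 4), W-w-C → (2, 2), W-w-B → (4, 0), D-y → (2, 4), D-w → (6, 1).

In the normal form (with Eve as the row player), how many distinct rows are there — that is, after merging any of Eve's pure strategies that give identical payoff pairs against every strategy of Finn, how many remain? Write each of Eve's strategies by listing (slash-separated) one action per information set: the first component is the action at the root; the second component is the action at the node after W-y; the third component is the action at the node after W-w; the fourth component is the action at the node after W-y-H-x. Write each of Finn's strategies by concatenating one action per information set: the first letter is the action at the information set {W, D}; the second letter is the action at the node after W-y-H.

7

Eve has 16 pure strategies: W/H/C/Stay, W/H/C/In, W/H/B/Stay, W/H/B/In, W/T/C/Stay, W/T/C/In, W/T/B/Stay, W/T/B/In, D/H/C/Stay, D/H/C/In, D/H/B/Stay, D/H/B/In, D/T/C/Stay, D/T/C/In, D/T/B/Stay, D/T/B/In. Columns: yx, yz, wx, wz.
{W/H/C/Stay} → row (6,8) (7,6) (2,2) (2,2)
{W/H/C/In} → row (7,0) (7,6) (2,2) (2,2)
{W/H/B/Stay} → row (6,8) (7,6) (4,0) (4,0)
{W/H/B/In} → row (7,0) (7,6) (4,0) (4,0)
{W/T/C/Stay, W/T/C/In} → row (3,4) (3,4) (2,2) (2,2)
{W/T/B/Stay, W/T/B/In} → row (3,4) (3,4) (4,0) (4,0)
{D/H/C/Stay, D/H/C/In, D/H/B/Stay, D/H/B/In, D/T/C/Stay, D/T/C/In, D/T/B/Stay, D/T/B/In} → row (2,4) (2,4) (6,1) (6,1)
That's 7 distinct rows out of 16 strategies.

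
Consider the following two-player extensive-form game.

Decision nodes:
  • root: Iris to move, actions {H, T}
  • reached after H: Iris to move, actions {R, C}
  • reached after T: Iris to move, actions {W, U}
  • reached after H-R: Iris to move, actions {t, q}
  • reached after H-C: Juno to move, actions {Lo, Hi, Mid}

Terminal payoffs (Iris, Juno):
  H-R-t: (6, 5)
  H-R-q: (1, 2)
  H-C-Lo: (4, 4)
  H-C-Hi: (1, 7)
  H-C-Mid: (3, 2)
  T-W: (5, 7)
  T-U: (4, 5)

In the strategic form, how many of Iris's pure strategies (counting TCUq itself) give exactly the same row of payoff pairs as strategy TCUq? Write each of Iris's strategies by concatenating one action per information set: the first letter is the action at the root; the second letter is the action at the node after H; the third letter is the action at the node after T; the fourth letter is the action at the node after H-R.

4

Row for TCUq (columns Lo, Hi, Mid): (4,5) (4,5) (4,5).
Under TCUq, Iris's choice at the node after H and at the node after H-R can never be reached regardless of what Juno does, so varying those choices leaves every outcome unchanged.
Holding the reachable choices fixed and varying the unreachable ones freely already gives 2 × 2 = 4 equivalent strategies.
No other strategy reproduces this row, so those 4 are the full class: TRUt, TRUq, TCUt, TCUq.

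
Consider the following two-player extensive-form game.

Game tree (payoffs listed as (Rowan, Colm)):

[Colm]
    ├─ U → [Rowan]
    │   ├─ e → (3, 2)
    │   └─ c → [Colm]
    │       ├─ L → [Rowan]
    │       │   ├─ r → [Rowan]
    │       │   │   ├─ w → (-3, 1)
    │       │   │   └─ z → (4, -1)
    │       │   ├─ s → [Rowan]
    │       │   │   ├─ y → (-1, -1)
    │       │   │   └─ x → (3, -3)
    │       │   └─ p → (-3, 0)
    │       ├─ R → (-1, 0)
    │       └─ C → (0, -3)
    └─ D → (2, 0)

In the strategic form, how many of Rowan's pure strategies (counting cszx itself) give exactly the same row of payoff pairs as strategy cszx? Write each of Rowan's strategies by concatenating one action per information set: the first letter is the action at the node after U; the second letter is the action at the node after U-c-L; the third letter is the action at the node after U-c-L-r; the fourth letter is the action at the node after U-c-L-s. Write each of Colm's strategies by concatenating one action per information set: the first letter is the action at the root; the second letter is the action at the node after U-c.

Row for cszx (columns UL, UR, UC, DL, DR, DC): (3,-3) (-1,0) (0,-3) (2,0) (2,0) (2,0).
Under cszx, Rowan's choice at the node after U-c-L-r can never be reached regardless of what Colm does, so varying those choices leaves every outcome unchanged.
Holding the reachable choices fixed and varying the unreachable one freely already gives 2 equivalent strategies.
No other strategy reproduces this row, so those 2 are the full class: cswx, cszx.

2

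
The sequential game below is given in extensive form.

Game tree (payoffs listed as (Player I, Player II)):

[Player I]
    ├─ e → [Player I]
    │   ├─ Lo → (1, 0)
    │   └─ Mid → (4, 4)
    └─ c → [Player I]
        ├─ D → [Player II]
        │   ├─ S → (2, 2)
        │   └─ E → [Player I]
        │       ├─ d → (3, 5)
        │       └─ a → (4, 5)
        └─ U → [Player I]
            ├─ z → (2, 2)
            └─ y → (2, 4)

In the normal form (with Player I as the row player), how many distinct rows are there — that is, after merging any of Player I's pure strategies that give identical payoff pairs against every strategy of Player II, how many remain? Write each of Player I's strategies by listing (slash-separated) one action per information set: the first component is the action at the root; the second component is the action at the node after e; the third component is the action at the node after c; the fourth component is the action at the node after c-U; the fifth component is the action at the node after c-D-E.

6

Player I has 32 pure strategies: e/Lo/D/z/d, e/Lo/D/z/a, e/Lo/D/y/d, e/Lo/D/y/a, e/Lo/U/z/d, e/Lo/U/z/a, e/Lo/U/y/d, e/Lo/U/y/a, e/Mid/D/z/d, e/Mid/D/z/a, e/Mid/D/y/d, e/Mid/D/y/a, e/Mid/U/z/d, e/Mid/U/z/a, e/Mid/U/y/d, e/Mid/U/y/a, c/Lo/D/z/d, c/Lo/D/z/a, c/Lo/D/y/d, c/Lo/D/y/a, c/Lo/U/z/d, c/Lo/U/z/a, c/Lo/U/y/d, c/Lo/U/y/a, c/Mid/D/z/d, c/Mid/D/z/a, c/Mid/D/y/d, c/Mid/D/y/a, c/Mid/U/z/d, c/Mid/U/z/a, c/Mid/U/y/d, c/Mid/U/y/a. Columns: S, E.
{e/Lo/D/z/d, e/Lo/D/z/a, e/Lo/D/y/d, e/Lo/D/y/a, e/Lo/U/z/d, e/Lo/U/z/a, e/Lo/U/y/d, e/Lo/U/y/a} → row (1,0) (1,0)
{e/Mid/D/z/d, e/Mid/D/z/a, e/Mid/D/y/d, e/Mid/D/y/a, e/Mid/U/z/d, e/Mid/U/z/a, e/Mid/U/y/d, e/Mid/U/y/a} → row (4,4) (4,4)
{c/Lo/D/z/d, c/Lo/D/y/d, c/Mid/D/z/d, c/Mid/D/y/d} → row (2,2) (3,5)
{c/Lo/D/z/a, c/Lo/D/y/a, c/Mid/D/z/a, c/Mid/D/y/a} → row (2,2) (4,5)
{c/Lo/U/z/d, c/Lo/U/z/a, c/Mid/U/z/d, c/Mid/U/z/a} → row (2,2) (2,2)
{c/Lo/U/y/d, c/Lo/U/y/a, c/Mid/U/y/d, c/Mid/U/y/a} → row (2,4) (2,4)
That's 6 distinct rows out of 32 strategies.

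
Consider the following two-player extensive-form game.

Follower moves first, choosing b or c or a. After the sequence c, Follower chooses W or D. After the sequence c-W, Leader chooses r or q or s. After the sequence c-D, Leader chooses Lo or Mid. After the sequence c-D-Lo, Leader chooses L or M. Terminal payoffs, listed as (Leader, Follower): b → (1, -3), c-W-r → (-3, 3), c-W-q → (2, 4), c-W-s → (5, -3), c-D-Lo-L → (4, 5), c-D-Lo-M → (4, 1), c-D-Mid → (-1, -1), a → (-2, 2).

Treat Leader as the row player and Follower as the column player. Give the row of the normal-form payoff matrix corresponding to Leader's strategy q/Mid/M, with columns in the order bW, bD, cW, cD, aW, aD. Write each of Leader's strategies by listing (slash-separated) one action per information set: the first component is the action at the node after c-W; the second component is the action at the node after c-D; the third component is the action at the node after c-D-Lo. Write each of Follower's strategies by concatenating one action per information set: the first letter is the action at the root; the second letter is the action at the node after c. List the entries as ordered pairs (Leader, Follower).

vs bW: Follower plays b → (1, -3)
vs bD: Follower plays b → (1, -3)
vs cW: Follower plays c → Follower plays W at [c] → Leader plays q at [c-W] → (2, 4)
vs cD: Follower plays c → Follower plays D at [c] → Leader plays Mid at [c-D] → (-1, -1)
vs aW: Follower plays a → (-2, 2)
vs aD: Follower plays a → (-2, 2)

(1,-3) (1,-3) (2,4) (-1,-1) (-2,2) (-2,2)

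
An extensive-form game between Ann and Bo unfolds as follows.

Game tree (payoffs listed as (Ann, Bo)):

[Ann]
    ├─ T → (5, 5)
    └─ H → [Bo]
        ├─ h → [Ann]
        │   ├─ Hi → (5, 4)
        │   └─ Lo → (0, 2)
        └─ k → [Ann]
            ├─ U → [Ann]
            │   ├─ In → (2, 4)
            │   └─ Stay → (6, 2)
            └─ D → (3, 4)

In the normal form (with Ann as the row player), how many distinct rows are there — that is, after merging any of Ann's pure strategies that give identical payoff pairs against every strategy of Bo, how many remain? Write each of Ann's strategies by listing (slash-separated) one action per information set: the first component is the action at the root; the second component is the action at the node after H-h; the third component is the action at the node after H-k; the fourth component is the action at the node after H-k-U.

7

Ann has 16 pure strategies: T/Hi/U/In, T/Hi/U/Stay, T/Hi/D/In, T/Hi/D/Stay, T/Lo/U/In, T/Lo/U/Stay, T/Lo/D/In, T/Lo/D/Stay, H/Hi/U/In, H/Hi/U/Stay, H/Hi/D/In, H/Hi/D/Stay, H/Lo/U/In, H/Lo/U/Stay, H/Lo/D/In, H/Lo/D/Stay. Columns: h, k.
{T/Hi/U/In, T/Hi/U/Stay, T/Hi/D/In, T/Hi/D/Stay, T/Lo/U/In, T/Lo/U/Stay, T/Lo/D/In, T/Lo/D/Stay} → row (5,5) (5,5)
{H/Hi/U/In} → row (5,4) (2,4)
{H/Hi/U/Stay} → row (5,4) (6,2)
{H/Hi/D/In, H/Hi/D/Stay} → row (5,4) (3,4)
{H/Lo/U/In} → row (0,2) (2,4)
{H/Lo/U/Stay} → row (0,2) (6,2)
{H/Lo/D/In, H/Lo/D/Stay} → row (0,2) (3,4)
That's 7 distinct rows out of 16 strategies.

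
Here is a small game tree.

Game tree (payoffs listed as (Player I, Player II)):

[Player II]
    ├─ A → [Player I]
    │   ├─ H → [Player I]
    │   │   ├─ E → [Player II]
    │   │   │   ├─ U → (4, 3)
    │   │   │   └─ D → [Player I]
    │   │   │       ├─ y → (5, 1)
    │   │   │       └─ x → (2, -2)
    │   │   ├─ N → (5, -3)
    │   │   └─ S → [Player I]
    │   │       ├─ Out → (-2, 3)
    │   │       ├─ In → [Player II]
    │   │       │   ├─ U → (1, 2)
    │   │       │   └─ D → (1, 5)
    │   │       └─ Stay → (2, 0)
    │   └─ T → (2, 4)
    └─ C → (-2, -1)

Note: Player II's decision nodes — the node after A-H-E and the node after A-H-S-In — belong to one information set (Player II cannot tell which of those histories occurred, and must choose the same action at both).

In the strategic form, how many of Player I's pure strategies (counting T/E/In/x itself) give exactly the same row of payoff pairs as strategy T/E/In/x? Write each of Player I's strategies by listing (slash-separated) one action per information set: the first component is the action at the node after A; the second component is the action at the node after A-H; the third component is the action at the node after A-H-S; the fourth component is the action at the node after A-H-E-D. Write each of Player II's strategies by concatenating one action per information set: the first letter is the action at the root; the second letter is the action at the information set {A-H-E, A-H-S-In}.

Row for T/E/In/x (columns AU, AD, CU, CD): (2,4) (2,4) (-2,-1) (-2,-1).
Under T/E/In/x, Player I's choice at the node after A-H and at the node after A-H-S and at the node after A-H-E-D can never be reached regardless of what Player II does, so varying those choices leaves every outcome unchanged.
Holding the reachable choices fixed and varying the unreachable ones freely already gives 3 × 3 × 2 = 18 equivalent strategies.
No other strategy reproduces this row, so those 18 are the full class: T/E/Out/y, T/E/Out/x, T/E/In/y, T/E/In/x, T/E/Stay/y, T/E/Stay/x, T/N/Out/y, T/N/Out/x, T/N/In/y, T/N/In/x, T/N/Stay/y, T/N/Stay/x, T/S/Out/y, T/S/Out/x, T/S/In/y, T/S/In/x, T/S/Stay/y, T/S/Stay/x.

18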